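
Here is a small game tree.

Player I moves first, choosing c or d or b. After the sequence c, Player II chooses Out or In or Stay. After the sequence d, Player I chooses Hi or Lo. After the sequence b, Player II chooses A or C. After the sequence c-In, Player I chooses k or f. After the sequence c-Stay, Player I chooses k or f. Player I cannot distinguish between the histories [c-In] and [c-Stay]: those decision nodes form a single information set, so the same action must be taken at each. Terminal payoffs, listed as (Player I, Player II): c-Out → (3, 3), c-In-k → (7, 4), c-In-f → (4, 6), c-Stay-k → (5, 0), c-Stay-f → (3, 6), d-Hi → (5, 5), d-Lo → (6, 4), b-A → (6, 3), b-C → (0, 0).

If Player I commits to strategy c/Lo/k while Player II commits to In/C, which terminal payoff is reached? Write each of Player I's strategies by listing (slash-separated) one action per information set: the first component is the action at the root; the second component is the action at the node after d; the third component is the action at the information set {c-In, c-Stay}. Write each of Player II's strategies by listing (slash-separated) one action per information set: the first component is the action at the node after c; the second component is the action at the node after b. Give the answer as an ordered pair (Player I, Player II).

Trace the play path from the root:
  Player I plays c
  Player II plays In at [c]
  Player I plays k at [c-In]
→ terminal payoff (7, 4).
(Player I's choice at the node after d is never reached on this path, so it doesn't affect the outcome.)

(7, 4)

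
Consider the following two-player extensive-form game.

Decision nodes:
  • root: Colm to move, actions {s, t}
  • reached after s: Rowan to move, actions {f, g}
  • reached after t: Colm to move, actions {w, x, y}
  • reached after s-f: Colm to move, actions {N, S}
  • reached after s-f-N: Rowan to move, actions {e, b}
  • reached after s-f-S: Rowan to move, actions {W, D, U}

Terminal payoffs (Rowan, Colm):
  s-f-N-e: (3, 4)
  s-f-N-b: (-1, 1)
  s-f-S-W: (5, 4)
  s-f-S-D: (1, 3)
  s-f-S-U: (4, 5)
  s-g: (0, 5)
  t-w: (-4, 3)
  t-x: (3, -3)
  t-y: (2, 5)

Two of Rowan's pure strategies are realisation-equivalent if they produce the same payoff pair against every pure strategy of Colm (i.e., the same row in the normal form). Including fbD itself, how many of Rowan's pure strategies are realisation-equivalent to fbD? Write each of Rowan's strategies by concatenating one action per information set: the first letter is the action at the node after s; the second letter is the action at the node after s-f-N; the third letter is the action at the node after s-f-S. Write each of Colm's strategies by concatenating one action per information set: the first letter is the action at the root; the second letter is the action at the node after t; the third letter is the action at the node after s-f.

1

Row for fbD (columns swN, swS, sxN, sxS, syN, syS, twN, twS, txN, txS, tyN, tyS): (-1,1) (1,3) (-1,1) (1,3) (-1,1) (1,3) (-4,3) (-4,3) (3,-3) (3,-3) (2,5) (2,5).
Every one of Rowan's information sets is on the play path for some reply by Colm when Rowan follows fbD.
Changing the action at any of them therefore changes at least one column, so only fbD itself gives this row.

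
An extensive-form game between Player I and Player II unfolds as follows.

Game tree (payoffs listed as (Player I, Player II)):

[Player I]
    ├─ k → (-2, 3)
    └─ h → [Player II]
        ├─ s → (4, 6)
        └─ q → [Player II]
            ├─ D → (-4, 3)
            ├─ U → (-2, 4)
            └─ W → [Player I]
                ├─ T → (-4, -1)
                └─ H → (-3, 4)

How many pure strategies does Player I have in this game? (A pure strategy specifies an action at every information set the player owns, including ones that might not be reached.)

Player I owns the root with actions {k, h} — two choices.
Player I owns the node after h-q-W with actions {T, H} — two choices.
A pure strategy fixes one action at each information set independently, so the count is the product 2 × 2 = 4.

4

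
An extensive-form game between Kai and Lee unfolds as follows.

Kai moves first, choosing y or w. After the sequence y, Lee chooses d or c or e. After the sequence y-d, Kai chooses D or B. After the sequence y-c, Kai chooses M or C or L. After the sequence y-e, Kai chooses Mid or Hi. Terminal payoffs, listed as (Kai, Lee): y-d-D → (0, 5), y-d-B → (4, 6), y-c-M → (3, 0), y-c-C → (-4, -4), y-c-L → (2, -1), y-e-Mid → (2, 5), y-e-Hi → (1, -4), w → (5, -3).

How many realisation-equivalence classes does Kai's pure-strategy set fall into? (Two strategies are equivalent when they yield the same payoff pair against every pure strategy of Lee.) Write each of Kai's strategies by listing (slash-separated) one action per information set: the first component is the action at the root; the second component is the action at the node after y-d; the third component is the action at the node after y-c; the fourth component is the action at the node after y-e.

Kai has 24 pure strategies: y/D/M/Mid, y/D/M/Hi, y/D/C/Mid, y/D/C/Hi, y/D/L/Mid, y/D/L/Hi, y/B/M/Mid, y/B/M/Hi, y/B/C/Mid, y/B/C/Hi, y/B/L/Mid, y/B/L/Hi, w/D/M/Mid, w/D/M/Hi, w/D/C/Mid, w/D/C/Hi, w/D/L/Mid, w/D/L/Hi, w/B/M/Mid, w/B/M/Hi, w/B/C/Mid, w/B/C/Hi, w/B/L/Mid, w/B/L/Hi. Columns: d, c, e.
{y/D/M/Mid} → row (0,5) (3,0) (2,5)
{y/D/M/Hi} → row (0,5) (3,0) (1,-4)
{y/D/C/Mid} → row (0,5) (-4,-4) (2,5)
{y/D/C/Hi} → row (0,5) (-4,-4) (1,-4)
{y/D/L/Mid} → row (0,5) (2,-1) (2,5)
{y/D/L/Hi} → row (0,5) (2,-1) (1,-4)
{y/B/M/Mid} → row (4,6) (3,0) (2,5)
{y/B/M/Hi} → row (4,6) (3,0) (1,-4)
{y/B/C/Mid} → row (4,6) (-4,-4) (2,5)
{y/B/C/Hi} → row (4,6) (-4,-4) (1,-4)
{y/B/L/Mid} → row (4,6) (2,-1) (2,5)
{y/B/L/Hi} → row (4,6) (2,-1) (1,-4)
{w/D/M/Mid, w/D/M/Hi, w/D/C/Mid, w/D/C/Hi, w/D/L/Mid, w/D/L/Hi, w/B/M/Mid, w/B/M/Hi, w/B/C/Mid, w/B/C/Hi, w/B/L/Mid, w/B/L/Hi} → row (5,-3) (5,-3) (5,-3)
That's 13 distinct rows out of 24 strategies.

13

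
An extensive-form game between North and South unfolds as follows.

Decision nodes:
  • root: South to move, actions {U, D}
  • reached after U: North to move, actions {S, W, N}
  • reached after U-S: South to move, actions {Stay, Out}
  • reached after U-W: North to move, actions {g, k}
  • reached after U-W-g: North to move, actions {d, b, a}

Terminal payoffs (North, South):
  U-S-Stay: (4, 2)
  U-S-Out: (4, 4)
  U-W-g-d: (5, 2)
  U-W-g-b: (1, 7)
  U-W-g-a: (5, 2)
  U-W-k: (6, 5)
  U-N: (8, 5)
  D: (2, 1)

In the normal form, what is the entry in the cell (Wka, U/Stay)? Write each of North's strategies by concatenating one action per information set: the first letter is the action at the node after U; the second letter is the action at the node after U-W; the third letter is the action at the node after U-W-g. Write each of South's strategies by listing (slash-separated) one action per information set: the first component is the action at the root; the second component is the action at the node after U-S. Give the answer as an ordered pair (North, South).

Trace the play path from the root:
  South plays U
  North plays W at [U]
  North plays k at [U-W]
→ terminal payoff (6, 5).
(North's choice at the node after U-W-g is never reached on this path, so it doesn't affect the outcome.)

(6, 5)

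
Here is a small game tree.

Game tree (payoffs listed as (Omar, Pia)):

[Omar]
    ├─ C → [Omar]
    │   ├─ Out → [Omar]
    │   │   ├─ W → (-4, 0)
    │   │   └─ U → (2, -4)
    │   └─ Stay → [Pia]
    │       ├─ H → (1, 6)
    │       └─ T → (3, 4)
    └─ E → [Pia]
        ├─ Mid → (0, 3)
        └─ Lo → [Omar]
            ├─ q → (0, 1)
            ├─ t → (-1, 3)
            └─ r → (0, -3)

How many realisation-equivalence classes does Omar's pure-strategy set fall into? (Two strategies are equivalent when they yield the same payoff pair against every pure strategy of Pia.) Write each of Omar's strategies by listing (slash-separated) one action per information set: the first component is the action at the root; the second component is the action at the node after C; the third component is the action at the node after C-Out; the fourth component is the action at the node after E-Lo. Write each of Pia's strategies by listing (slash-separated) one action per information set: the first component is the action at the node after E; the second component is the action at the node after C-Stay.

Omar has 24 pure strategies: C/Out/W/q, C/Out/W/t, C/Out/W/r, C/Out/U/q, C/Out/U/t, C/Out/U/r, C/Stay/W/q, C/Stay/W/t, C/Stay/W/r, C/Stay/U/q, C/Stay/U/t, C/Stay/U/r, E/Out/W/q, E/Out/W/t, E/Out/W/r, E/Out/U/q, E/Out/U/t, E/Out/U/r, E/Stay/W/q, E/Stay/W/t, E/Stay/W/r, E/Stay/U/q, E/Stay/U/t, E/Stay/U/r. Columns: Mid/H, Mid/T, Lo/H, Lo/T.
{C/Out/W/q, C/Out/W/t, C/Out/W/r} → row (-4,0) (-4,0) (-4,0) (-4,0)
{C/Out/U/q, C/Out/U/t, C/Out/U/r} → row (2,-4) (2,-4) (2,-4) (2,-4)
{C/Stay/W/q, C/Stay/W/t, C/Stay/W/r, C/Stay/U/q, C/Stay/U/t, C/Stay/U/r} → row (1,6) (3,4) (1,6) (3,4)
{E/Out/W/q, E/Out/U/q, E/Stay/W/q, E/Stay/U/q} → row (0,3) (0,3) (0,1) (0,1)
{E/Out/W/t, E/Out/U/t, E/Stay/W/t, E/Stay/U/t} → row (0,3) (0,3) (-1,3) (-1,3)
{E/Out/W/r, E/Out/U/r, E/Stay/W/r, E/Stay/U/r} → row (0,3) (0,3) (0,-3) (0,-3)
That's 6 distinct rows out of 24 strategies.

6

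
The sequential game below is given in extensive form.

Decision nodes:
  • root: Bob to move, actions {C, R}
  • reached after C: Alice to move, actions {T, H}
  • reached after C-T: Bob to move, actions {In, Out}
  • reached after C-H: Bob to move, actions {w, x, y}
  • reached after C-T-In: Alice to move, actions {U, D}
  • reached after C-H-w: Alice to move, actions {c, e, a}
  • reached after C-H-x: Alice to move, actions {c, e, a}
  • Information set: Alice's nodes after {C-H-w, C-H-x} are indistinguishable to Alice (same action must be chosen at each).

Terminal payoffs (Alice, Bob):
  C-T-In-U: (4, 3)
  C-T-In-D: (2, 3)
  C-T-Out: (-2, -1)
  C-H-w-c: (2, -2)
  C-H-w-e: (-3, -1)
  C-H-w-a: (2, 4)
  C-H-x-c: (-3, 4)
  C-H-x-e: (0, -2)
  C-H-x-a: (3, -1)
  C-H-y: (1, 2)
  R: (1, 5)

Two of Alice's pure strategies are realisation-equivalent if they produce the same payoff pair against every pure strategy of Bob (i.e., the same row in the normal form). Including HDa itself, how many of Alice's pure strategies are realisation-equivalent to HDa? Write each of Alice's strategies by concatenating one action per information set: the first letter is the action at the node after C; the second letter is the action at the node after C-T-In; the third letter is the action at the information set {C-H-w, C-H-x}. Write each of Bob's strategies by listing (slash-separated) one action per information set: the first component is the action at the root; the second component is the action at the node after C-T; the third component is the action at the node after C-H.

2

Row for HDa (columns C/In/w, C/In/x, C/In/y, C/Out/w, C/Out/x, C/Out/y, R/In/w, R/In/x, R/In/y, R/Out/w, R/Out/x, R/Out/y): (2,4) (3,-1) (1,2) (2,4) (3,-1) (1,2) (1,5) (1,5) (1,5) (1,5) (1,5) (1,5).
Under HDa, Alice's choice at the node after C-T-In can never be reached regardless of what Bob does, so varying those choices leaves every outcome unchanged.
Holding the reachable choices fixed and varying the unreachable one freely already gives 2 equivalent strategies.
No other strategy reproduces this row, so those 2 are the full class: HUa, HDa.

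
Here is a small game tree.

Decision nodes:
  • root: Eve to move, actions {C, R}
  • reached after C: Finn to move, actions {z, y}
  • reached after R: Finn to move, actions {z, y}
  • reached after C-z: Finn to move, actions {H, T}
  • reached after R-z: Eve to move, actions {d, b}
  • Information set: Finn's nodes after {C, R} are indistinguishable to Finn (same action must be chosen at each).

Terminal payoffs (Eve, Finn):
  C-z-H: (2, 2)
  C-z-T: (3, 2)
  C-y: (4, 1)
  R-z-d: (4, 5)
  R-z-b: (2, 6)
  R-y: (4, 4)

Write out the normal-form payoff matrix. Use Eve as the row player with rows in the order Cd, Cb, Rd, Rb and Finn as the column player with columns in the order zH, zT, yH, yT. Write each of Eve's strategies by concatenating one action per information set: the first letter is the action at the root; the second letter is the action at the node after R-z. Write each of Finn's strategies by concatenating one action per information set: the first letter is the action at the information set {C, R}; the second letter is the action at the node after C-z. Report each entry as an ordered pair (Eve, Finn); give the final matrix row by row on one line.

Cd: (2,2) (3,2) (4,1) (4,1) | Cb: (2,2) (3,2) (4,1) (4,1) | Rd: (4,5) (4,5) (4,4) (4,4) | Rb: (2,6) (2,6) (4,4) (4,4)

Row Cd: zH→(2,2), zT→(3,2), yH→(4,1), yT→(4,1)
Row Cb: zH→(2,2), zT→(3,2), yH→(4,1), yT→(4,1)
Row Rd: zH→(4,5), zT→(4,5), yH→(4,4), yT→(4,4)
Row Rb: zH→(2,6), zT→(2,6), yH→(4,4), yT→(4,4)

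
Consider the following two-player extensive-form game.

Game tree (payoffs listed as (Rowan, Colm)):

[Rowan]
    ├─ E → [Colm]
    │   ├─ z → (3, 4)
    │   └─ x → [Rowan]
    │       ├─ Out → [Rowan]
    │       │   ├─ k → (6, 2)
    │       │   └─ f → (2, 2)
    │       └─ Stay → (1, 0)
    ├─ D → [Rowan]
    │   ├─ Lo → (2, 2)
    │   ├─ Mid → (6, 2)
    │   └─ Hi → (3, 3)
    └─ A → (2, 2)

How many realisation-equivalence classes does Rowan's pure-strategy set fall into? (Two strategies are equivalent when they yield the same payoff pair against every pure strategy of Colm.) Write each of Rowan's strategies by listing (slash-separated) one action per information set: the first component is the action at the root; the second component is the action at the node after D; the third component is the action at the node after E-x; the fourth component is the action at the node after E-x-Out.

6

Rowan has 36 pure strategies: E/Lo/Out/k, E/Lo/Out/f, E/Lo/Stay/k, E/Lo/Stay/f, E/Mid/Out/k, E/Mid/Out/f, E/Mid/Stay/k, E/Mid/Stay/f, E/Hi/Out/k, E/Hi/Out/f, E/Hi/Stay/k, E/Hi/Stay/f, D/Lo/Out/k, D/Lo/Out/f, D/Lo/Stay/k, D/Lo/Stay/f, D/Mid/Out/k, D/Mid/Out/f, D/Mid/Stay/k, D/Mid/Stay/f, D/Hi/Out/k, D/Hi/Out/f, D/Hi/Stay/k, D/Hi/Stay/f, A/Lo/Out/k, A/Lo/Out/f, A/Lo/Stay/k, A/Lo/Stay/f, A/Mid/Out/k, A/Mid/Out/f, A/Mid/Stay/k, A/Mid/Stay/f, A/Hi/Out/k, A/Hi/Out/f, A/Hi/Stay/k, A/Hi/Stay/f. Columns: z, x.
{E/Lo/Out/k, E/Mid/Out/k, E/Hi/Out/k} → row (3,4) (6,2)
{E/Lo/Out/f, E/Mid/Out/f, E/Hi/Out/f} → row (3,4) (2,2)
{E/Lo/Stay/k, E/Lo/Stay/f, E/Mid/Stay/k, E/Mid/Stay/f, E/Hi/Stay/k, E/Hi/Stay/f} → row (3,4) (1,0)
{D/Lo/Out/k, D/Lo/Out/f, D/Lo/Stay/k, D/Lo/Stay/f, A/Lo/Out/k, A/Lo/Out/f, A/Lo/Stay/k, A/Lo/Stay/f, A/Mid/Out/k, A/Mid/Out/f, A/Mid/Stay/k, A/Mid/Stay/f, A/Hi/Out/k, A/Hi/Out/f, A/Hi/Stay/k, A/Hi/Stay/f} → row (2,2) (2,2)
{D/Mid/Out/k, D/Mid/Out/f, D/Mid/Stay/k, D/Mid/Stay/f} → row (6,2) (6,2)
{D/Hi/Out/k, D/Hi/Out/f, D/Hi/Stay/k, D/Hi/Stay/f} → row (3,3) (3,3)
That's 6 distinct rows out of 36 strategies.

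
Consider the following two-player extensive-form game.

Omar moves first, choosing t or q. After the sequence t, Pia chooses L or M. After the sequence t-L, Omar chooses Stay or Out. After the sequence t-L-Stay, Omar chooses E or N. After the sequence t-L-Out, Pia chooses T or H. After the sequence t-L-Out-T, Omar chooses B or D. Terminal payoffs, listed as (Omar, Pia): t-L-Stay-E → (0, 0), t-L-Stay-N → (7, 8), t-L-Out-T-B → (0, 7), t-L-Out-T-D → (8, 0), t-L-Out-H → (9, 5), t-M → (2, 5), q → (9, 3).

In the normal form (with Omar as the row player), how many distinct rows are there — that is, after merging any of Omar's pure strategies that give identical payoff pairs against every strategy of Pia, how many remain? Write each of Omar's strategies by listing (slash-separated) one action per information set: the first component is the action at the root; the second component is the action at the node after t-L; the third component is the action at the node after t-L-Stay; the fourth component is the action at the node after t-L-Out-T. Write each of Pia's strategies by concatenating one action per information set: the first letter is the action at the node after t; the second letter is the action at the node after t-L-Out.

5

Omar has 16 pure strategies: t/Stay/E/B, t/Stay/E/D, t/Stay/N/B, t/Stay/N/D, t/Out/E/B, t/Out/E/D, t/Out/N/B, t/Out/N/D, q/Stay/E/B, q/Stay/E/D, q/Stay/N/B, q/Stay/N/D, q/Out/E/B, q/Out/E/D, q/Out/N/B, q/Out/N/D. Columns: LT, LH, MT, MH.
{t/Stay/E/B, t/Stay/E/D} → row (0,0) (0,0) (2,5) (2,5)
{t/Stay/N/B, t/Stay/N/D} → row (7,8) (7,8) (2,5) (2,5)
{t/Out/E/B, t/Out/N/B} → row (0,7) (9,5) (2,5) (2,5)
{t/Out/E/D, t/Out/N/D} → row (8,0) (9,5) (2,5) (2,5)
{q/Stay/E/B, q/Stay/E/D, q/Stay/N/B, q/Stay/N/D, q/Out/E/B, q/Out/E/D, q/Out/N/B, q/Out/N/D} → row (9,3) (9,3) (9,3) (9,3)
That's 5 distinct rows out of 16 strategies.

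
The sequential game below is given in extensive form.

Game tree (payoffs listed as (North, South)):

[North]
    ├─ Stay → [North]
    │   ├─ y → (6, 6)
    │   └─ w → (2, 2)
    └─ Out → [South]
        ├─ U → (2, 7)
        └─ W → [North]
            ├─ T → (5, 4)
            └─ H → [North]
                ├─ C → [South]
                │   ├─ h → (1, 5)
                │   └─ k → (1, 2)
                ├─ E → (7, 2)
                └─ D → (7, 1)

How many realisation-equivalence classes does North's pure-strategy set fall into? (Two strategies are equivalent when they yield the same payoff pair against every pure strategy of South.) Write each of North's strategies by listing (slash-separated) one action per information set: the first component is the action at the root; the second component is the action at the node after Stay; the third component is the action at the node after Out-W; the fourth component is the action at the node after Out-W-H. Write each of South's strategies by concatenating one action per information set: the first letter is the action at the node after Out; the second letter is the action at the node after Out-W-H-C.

6

North has 24 pure strategies: Stay/y/T/C, Stay/y/T/E, Stay/y/T/D, Stay/y/H/C, Stay/y/H/E, Stay/y/H/D, Stay/w/T/C, Stay/w/T/E, Stay/w/T/D, Stay/w/H/C, Stay/w/H/E, Stay/w/H/D, Out/y/T/C, Out/y/T/E, Out/y/T/D, Out/y/H/C, Out/y/H/E, Out/y/H/D, Out/w/T/C, Out/w/T/E, Out/w/T/D, Out/w/H/C, Out/w/H/E, Out/w/H/D. Columns: Uh, Uk, Wh, Wk.
{Stay/y/T/C, Stay/y/T/E, Stay/y/T/D, Stay/y/H/C, Stay/y/H/E, Stay/y/H/D} → row (6,6) (6,6) (6,6) (6,6)
{Stay/w/T/C, Stay/w/T/E, Stay/w/T/D, Stay/w/H/C, Stay/w/H/E, Stay/w/H/D} → row (2,2) (2,2) (2,2) (2,2)
{Out/y/T/C, Out/y/T/E, Out/y/T/D, Out/w/T/C, Out/w/T/E, Out/w/T/D} → row (2,7) (2,7) (5,4) (5,4)
{Out/y/H/C, Out/w/H/C} → row (2,7) (2,7) (1,5) (1,2)
{Out/y/H/E, Out/w/H/E} → row (2,7) (2,7) (7,2) (7,2)
{Out/y/H/D, Out/w/H/D} → row (2,7) (2,7) (7,1) (7,1)
That's 6 distinct rows out of 24 strategies.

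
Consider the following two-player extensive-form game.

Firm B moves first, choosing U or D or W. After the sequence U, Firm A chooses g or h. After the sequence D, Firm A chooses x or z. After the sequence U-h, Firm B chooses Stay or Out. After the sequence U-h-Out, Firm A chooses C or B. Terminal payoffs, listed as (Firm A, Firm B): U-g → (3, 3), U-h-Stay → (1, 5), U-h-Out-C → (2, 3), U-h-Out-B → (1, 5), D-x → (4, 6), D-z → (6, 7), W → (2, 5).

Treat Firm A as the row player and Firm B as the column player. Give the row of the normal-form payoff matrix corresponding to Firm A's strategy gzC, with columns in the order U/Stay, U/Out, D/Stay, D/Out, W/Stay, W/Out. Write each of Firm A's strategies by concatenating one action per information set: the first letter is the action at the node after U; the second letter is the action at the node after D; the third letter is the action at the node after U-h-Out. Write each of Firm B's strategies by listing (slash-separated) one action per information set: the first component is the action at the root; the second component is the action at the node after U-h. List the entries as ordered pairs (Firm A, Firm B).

(3,3) (3,3) (6,7) (6,7) (2,5) (2,5)

vs U/Stay: Firm B plays U → Firm A plays g at [U] → (3, 3)
vs U/Out: Firm B plays U → Firm A plays g at [U] → (3, 3)
vs D/Stay: Firm B plays D → Firm A plays z at [D] → (6, 7)
vs D/Out: Firm B plays D → Firm A plays z at [D] → (6, 7)
vs W/Stay: Firm B plays W → (2, 5)
vs W/Out: Firm B plays W → (2, 5)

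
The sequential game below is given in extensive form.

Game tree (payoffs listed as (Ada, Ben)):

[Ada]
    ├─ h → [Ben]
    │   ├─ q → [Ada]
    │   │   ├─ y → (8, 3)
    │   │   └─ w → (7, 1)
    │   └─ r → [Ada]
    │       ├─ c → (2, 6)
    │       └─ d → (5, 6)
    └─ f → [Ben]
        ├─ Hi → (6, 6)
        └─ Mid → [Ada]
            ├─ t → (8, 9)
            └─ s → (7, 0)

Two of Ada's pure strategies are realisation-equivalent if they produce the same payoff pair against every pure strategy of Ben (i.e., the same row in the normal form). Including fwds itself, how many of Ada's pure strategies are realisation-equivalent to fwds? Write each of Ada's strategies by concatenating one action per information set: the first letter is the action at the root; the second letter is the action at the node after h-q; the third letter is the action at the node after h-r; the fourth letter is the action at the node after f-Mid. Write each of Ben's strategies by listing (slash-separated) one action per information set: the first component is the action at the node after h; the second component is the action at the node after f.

4

Row for fwds (columns q/Hi, q/Mid, r/Hi, r/Mid): (6,6) (7,0) (6,6) (7,0).
Under fwds, Ada's choice at the node after h-q and at the node after h-r can never be reached regardless of what Ben does, so varying those choices leaves every outcome unchanged.
Holding the reachable choices fixed and varying the unreachable ones freely already gives 2 × 2 = 4 equivalent strategies.
No other strategy reproduces this row, so those 4 are the full class: fycs, fyds, fwcs, fwds.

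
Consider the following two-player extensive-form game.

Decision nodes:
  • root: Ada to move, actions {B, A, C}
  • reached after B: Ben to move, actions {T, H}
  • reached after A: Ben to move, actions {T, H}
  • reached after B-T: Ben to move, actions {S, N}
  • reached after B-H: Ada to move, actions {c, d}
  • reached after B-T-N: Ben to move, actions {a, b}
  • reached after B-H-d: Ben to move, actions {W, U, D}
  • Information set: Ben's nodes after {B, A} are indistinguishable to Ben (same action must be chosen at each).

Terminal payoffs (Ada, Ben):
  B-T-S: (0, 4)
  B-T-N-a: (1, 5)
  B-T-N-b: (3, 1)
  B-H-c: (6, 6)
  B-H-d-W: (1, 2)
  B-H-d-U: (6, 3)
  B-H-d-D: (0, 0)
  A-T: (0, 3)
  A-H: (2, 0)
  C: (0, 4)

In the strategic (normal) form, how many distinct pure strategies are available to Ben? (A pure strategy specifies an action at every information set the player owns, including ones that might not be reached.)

Ben owns the information set {B, A} with actions {T, H} — two choices.
Ben owns the node after B-T with actions {S, N} — two choices.
Ben owns the node after B-T-N with actions {a, b} — two choices.
Ben owns the node after B-H-d with actions {W, U, D} — three choices.
A pure strategy fixes one action at each information set independently, so the count is the product 2 × 2 × 2 × 3 = 24.
(For reference, Ada has 6 pure strategies, giving a 24×6 normal-form matrix.)

24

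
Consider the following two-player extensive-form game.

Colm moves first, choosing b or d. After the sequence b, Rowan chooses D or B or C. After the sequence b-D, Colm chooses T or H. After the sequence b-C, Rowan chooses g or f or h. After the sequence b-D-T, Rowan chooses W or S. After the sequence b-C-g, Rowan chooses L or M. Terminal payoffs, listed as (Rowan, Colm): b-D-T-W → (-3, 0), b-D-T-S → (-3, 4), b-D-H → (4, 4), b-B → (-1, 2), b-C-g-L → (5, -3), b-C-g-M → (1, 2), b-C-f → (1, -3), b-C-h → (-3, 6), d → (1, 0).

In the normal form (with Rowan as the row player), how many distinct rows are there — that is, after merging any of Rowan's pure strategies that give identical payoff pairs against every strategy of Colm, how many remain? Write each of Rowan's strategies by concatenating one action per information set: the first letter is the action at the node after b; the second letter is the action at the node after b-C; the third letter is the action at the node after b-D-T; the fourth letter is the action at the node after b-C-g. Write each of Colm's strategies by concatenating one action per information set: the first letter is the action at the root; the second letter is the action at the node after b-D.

Rowan has 36 pure strategies: DgWL, DgWM, DgSL, DgSM, DfWL, DfWM, DfSL, DfSM, DhWL, DhWM, DhSL, DhSM, BgWL, BgWM, BgSL, BgSM, BfWL, BfWM, BfSL, BfSM, BhWL, BhWM, BhSL, BhSM, CgWL, CgWM, CgSL, CgSM, CfWL, CfWM, CfSL, CfSM, ChWL, ChWM, ChSL, ChSM. Columns: bT, bH, dT, dH.
{DgWL, DgWM, DfWL, DfWM, DhWL, DhWM} → row (-3,0) (4,4) (1,0) (1,0)
{DgSL, DgSM, DfSL, DfSM, DhSL, DhSM} → row (-3,4) (4,4) (1,0) (1,0)
{BgWL, BgWM, BgSL, BgSM, BfWL, BfWM, BfSL, BfSM, BhWL, BhWM, BhSL, BhSM} → row (-1,2) (-1,2) (1,0) (1,0)
{CgWL, CgSL} → row (5,-3) (5,-3) (1,0) (1,0)
{CgWM, CgSM} → row (1,2) (1,2) (1,0) (1,0)
{CfWL, CfWM, CfSL, CfSM} → row (1,-3) (1,-3) (1,0) (1,0)
{ChWL, ChWM, ChSL, ChSM} → row (-3,6) (-3,6) (1,0) (1,0)
That's 7 distinct rows out of 36 strategies.

7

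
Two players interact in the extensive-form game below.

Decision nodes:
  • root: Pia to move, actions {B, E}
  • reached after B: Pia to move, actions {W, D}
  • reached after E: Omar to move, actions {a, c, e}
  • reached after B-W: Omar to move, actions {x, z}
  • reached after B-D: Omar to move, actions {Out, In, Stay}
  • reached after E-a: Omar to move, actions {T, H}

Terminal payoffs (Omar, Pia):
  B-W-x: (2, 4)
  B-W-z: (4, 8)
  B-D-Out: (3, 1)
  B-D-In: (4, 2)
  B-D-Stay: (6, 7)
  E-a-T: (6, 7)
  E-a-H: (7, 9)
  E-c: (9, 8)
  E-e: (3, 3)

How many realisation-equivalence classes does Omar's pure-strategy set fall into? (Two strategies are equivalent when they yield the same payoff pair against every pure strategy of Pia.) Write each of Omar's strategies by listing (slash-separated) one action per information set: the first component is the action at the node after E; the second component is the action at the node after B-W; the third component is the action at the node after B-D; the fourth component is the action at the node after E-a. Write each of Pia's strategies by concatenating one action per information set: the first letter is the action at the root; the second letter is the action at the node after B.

Omar has 36 pure strategies: a/x/Out/T, a/x/Out/H, a/x/In/T, a/x/In/H, a/x/Stay/T, a/x/Stay/H, a/z/Out/T, a/z/Out/H, a/z/In/T, a/z/In/H, a/z/Stay/T, a/z/Stay/H, c/x/Out/T, c/x/Out/H, c/x/In/T, c/x/In/H, c/x/Stay/T, c/x/Stay/H, c/z/Out/T, c/z/Out/H, c/z/In/T, c/z/In/H, c/z/Stay/T, c/z/Stay/H, e/x/Out/T, e/x/Out/H, e/x/In/T, e/x/In/H, e/x/Stay/T, e/x/Stay/H, e/z/Out/T, e/z/Out/H, e/z/In/T, e/z/In/H, e/z/Stay/T, e/z/Stay/H. Columns: BW, BD, EW, ED.
{a/x/Out/T} → row (2,4) (3,1) (6,7) (6,7)
{a/x/Out/H} → row (2,4) (3,1) (7,9) (7,9)
{a/x/In/T} → row (2,4) (4,2) (6,7) (6,7)
{a/x/In/H} → row (2,4) (4,2) (7,9) (7,9)
{a/x/Stay/T} → row (2,4) (6,7) (6,7) (6,7)
{a/x/Stay/H} → row (2,4) (6,7) (7,9) (7,9)
{a/z/Out/T} → row (4,8) (3,1) (6,7) (6,7)
{a/z/Out/H} → row (4,8) (3,1) (7,9) (7,9)
{a/z/In/T} → row (4,8) (4,2) (6,7) (6,7)
{a/z/In/H} → row (4,8) (4,2) (7,9) (7,9)
{a/z/Stay/T} → row (4,8) (6,7) (6,7) (6,7)
{a/z/Stay/H} → row (4,8) (6,7) (7,9) (7,9)
{c/x/Out/T, c/x/Out/H} → row (2,4) (3,1) (9,8) (9,8)
{c/x/In/T, c/x/In/H} → row (2,4) (4,2) (9,8) (9,8)
{c/x/Stay/T, c/x/Stay/H} → row (2,4) (6,7) (9,8) (9,8)
{c/z/Out/T, c/z/Out/H} → row (4,8) (3,1) (9,8) (9,8)
{c/z/In/T, c/z/In/H} → row (4,8) (4,2) (9,8) (9,8)
{c/z/Stay/T, c/z/Stay/H} → row (4,8) (6,7) (9,8) (9,8)
{e/x/Out/T, e/x/Out/H} → row (2,4) (3,1) (3,3) (3,3)
{e/x/In/T, e/x/In/H} → row (2,4) (4,2) (3,3) (3,3)
{e/x/Stay/T, e/x/Stay/H} → row (2,4) (6,7) (3,3) (3,3)
{e/z/Out/T, e/z/Out/H} → row (4,8) (3,1) (3,3) (3,3)
{e/z/In/T, e/z/In/H} → row (4,8) (4,2) (3,3) (3,3)
{e/z/Stay/T, e/z/Stay/H} → row (4,8) (6,7) (3,3) (3,3)
That's 24 distinct rows out of 36 strategies.

24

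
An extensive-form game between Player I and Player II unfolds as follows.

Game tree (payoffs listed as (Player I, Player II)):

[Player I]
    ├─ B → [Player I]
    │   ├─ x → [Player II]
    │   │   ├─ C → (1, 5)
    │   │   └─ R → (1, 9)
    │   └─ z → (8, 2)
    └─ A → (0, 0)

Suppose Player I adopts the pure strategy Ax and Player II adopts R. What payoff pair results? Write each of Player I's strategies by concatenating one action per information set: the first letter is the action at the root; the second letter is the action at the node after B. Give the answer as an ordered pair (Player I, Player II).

Trace the play path from the root:
  Player I plays A
→ terminal payoff (0, 0).
(Player I's choice at the node after B is never reached on this path, so it doesn't affect the outcome.)

(0, 0)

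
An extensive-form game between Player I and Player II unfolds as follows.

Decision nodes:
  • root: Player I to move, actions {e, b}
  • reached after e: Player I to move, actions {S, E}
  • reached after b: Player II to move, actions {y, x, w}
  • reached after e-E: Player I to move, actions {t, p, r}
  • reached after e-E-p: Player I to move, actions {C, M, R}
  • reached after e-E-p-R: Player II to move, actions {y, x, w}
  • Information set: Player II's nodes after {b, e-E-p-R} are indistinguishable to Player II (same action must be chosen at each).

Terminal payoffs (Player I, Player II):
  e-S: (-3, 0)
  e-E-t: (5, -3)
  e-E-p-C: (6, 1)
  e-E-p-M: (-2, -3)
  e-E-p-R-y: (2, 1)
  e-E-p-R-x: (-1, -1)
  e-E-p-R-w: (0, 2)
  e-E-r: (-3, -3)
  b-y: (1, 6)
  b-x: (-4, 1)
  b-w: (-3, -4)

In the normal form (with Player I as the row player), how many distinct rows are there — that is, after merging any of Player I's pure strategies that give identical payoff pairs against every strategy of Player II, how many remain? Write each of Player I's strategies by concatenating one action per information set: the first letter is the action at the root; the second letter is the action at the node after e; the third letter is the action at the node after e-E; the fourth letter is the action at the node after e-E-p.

Player I has 36 pure strategies: eStC, eStM, eStR, eSpC, eSpM, eSpR, eSrC, eSrM, eSrR, eEtC, eEtM, eEtR, eEpC, eEpM, eEpR, eErC, eErM, eErR, bStC, bStM, bStR, bSpC, bSpM, bSpR, bSrC, bSrM, bSrR, bEtC, bEtM, bEtR, bEpC, bEpM, bEpR, bErC, bErM, bErR. Columns: y, x, w.
{eStC, eStM, eStR, eSpC, eSpM, eSpR, eSrC, eSrM, eSrR} → row (-3,0) (-3,0) (-3,0)
{eEtC, eEtM, eEtR} → row (5,-3) (5,-3) (5,-3)
{eEpC} → row (6,1) (6,1) (6,1)
{eEpM} → row (-2,-3) (-2,-3) (-2,-3)
{eEpR} → row (2,1) (-1,-1) (0,2)
{eErC, eErM, eErR} → row (-3,-3) (-3,-3) (-3,-3)
{bStC, bStM, bStR, bSpC, bSpM, bSpR, bSrC, bSrM, bSrR, bEtC, bEtM, bEtR, bEpC, bEpM, bEpR, bErC, bErM, bErR} → row (1,6) (-4,1) (-3,-4)
That's 7 distinct rows out of 36 strategies.

7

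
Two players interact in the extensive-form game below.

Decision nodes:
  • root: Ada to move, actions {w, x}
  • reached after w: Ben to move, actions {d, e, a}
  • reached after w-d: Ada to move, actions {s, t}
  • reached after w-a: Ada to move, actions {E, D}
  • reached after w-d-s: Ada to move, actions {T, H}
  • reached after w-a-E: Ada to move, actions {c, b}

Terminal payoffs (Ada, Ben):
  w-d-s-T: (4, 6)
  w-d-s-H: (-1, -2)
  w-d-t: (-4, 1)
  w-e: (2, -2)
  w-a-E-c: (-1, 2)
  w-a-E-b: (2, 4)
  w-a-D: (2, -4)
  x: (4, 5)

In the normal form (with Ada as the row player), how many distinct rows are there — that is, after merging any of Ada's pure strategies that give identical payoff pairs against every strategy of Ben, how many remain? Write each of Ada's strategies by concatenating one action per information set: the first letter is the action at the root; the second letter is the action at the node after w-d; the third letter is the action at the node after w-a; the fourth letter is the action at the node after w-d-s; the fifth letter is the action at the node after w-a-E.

Ada has 32 pure strategies: wsETc, wsETb, wsEHc, wsEHb, wsDTc, wsDTb, wsDHc, wsDHb, wtETc, wtETb, wtEHc, wtEHb, wtDTc, wtDTb, wtDHc, wtDHb, xsETc, xsETb, xsEHc, xsEHb, xsDTc, xsDTb, xsDHc, xsDHb, xtETc, xtETb, xtEHc, xtEHb, xtDTc, xtDTb, xtDHc, xtDHb. Columns: d, e, a.
{wsETc} → row (4,6) (2,-2) (-1,2)
{wsETb} → row (4,6) (2,-2) (2,4)
{wsEHc} → row (-1,-2) (2,-2) (-1,2)
{wsEHb} → row (-1,-2) (2,-2) (2,4)
{wsDTc, wsDTb} → row (4,6) (2,-2) (2,-4)
{wsDHc, wsDHb} → row (-1,-2) (2,-2) (2,-4)
{wtETc, wtEHc} → row (-4,1) (2,-2) (-1,2)
{wtETb, wtEHb} → row (-4,1) (2,-2) (2,4)
{wtDTc, wtDTb, wtDHc, wtDHb} → row (-4,1) (2,-2) (2,-4)
{xsETc, xsETb, xsEHc, xsEHb, xsDTc, xsDTb, xsDHc, xsDHb, xtETc, xtETb, xtEHc, xtEHb, xtDTc, xtDTb, xtDHc, xtDHb} → row (4,5) (4,5) (4,5)
That's 10 distinct rows out of 32 strategies.

10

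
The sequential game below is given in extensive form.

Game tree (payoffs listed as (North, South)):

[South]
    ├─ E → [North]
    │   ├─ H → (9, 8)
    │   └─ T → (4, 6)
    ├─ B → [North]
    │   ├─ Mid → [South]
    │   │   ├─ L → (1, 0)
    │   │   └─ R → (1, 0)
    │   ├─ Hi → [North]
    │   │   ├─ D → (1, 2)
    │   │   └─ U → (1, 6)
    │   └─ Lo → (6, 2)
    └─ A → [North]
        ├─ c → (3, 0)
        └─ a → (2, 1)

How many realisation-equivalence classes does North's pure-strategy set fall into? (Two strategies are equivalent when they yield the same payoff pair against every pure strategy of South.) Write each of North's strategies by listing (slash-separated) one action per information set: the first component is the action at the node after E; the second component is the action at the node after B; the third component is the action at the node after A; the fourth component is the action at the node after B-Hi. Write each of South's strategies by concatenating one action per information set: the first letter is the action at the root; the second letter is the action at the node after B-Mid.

North has 24 pure strategies: H/Mid/c/D, H/Mid/c/U, H/Mid/a/D, H/Mid/a/U, H/Hi/c/D, H/Hi/c/U, H/Hi/a/D, H/Hi/a/U, H/Lo/c/D, H/Lo/c/U, H/Lo/a/D, H/Lo/a/U, T/Mid/c/D, T/Mid/c/U, T/Mid/a/D, T/Mid/a/U, T/Hi/c/D, T/Hi/c/U, T/Hi/a/D, T/Hi/a/U, T/Lo/c/D, T/Lo/c/U, T/Lo/a/D, T/Lo/a/U. Columns: EL, ER, BL, BR, AL, AR.
{H/Mid/c/D, H/Mid/c/U} → row (9,8) (9,8) (1,0) (1,0) (3,0) (3,0)
{H/Mid/a/D, H/Mid/a/U} → row (9,8) (9,8) (1,0) (1,0) (2,1) (2,1)
{H/Hi/c/D} → row (9,8) (9,8) (1,2) (1,2) (3,0) (3,0)
{H/Hi/c/U} → row (9,8) (9,8) (1,6) (1,6) (3,0) (3,0)
{H/Hi/a/D} → row (9,8) (9,8) (1,2) (1,2) (2,1) (2,1)
{H/Hi/a/U} → row (9,8) (9,8) (1,6) (1,6) (2,1) (2,1)
{H/Lo/c/D, H/Lo/c/U} → row (9,8) (9,8) (6,2) (6,2) (3,0) (3,0)
{H/Lo/a/D, H/Lo/a/U} → row (9,8) (9,8) (6,2) (6,2) (2,1) (2,1)
{T/Mid/c/D, T/Mid/c/U} → row (4,6) (4,6) (1,0) (1,0) (3,0) (3,0)
{T/Mid/a/D, T/Mid/a/U} → row (4,6) (4,6) (1,0) (1,0) (2,1) (2,1)
{T/Hi/c/D} → row (4,6) (4,6) (1,2) (1,2) (3,0) (3,0)
{T/Hi/c/U} → row (4,6) (4,6) (1,6) (1,6) (3,0) (3,0)
{T/Hi/a/D} → row (4,6) (4,6) (1,2) (1,2) (2,1) (2,1)
{T/Hi/a/U} → row (4,6) (4,6) (1,6) (1,6) (2,1) (2,1)
{T/Lo/c/D, T/Lo/c/U} → row (4,6) (4,6) (6,2) (6,2) (3,0) (3,0)
{T/Lo/a/D, T/Lo/a/U} → row (4,6) (4,6) (6,2) (6,2) (2,1) (2,1)
That's 16 distinct rows out of 24 strategies.

16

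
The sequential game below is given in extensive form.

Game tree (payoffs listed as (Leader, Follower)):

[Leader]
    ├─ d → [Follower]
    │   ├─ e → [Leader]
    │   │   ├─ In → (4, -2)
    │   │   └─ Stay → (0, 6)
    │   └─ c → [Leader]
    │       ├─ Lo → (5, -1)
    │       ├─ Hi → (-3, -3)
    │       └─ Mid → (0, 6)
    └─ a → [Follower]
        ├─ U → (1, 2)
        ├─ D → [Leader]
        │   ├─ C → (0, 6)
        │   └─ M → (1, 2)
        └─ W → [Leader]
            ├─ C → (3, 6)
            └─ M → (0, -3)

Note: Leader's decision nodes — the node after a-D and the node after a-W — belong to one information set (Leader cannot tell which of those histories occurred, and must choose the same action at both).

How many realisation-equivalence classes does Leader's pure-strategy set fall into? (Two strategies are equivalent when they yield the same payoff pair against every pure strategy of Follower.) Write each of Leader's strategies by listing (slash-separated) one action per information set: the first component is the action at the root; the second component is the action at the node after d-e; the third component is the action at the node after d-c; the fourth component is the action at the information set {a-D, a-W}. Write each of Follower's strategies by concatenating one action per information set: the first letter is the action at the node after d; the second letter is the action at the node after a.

Leader has 24 pure strategies: d/In/Lo/C, d/In/Lo/M, d/In/Hi/C, d/In/Hi/M, d/In/Mid/C, d/In/Mid/M, d/Stay/Lo/C, d/Stay/Lo/M, d/Stay/Hi/C, d/Stay/Hi/M, d/Stay/Mid/C, d/Stay/Mid/M, a/In/Lo/C, a/In/Lo/M, a/In/Hi/C, a/In/Hi/M, a/In/Mid/C, a/In/Mid/M, a/Stay/Lo/C, a/Stay/Lo/M, a/Stay/Hi/C, a/Stay/Hi/M, a/Stay/Mid/C, a/Stay/Mid/M. Columns: eU, eD, eW, cU, cD, cW.
{d/In/Lo/C, d/In/Lo/M} → row (4,-2) (4,-2) (4,-2) (5,-1) (5,-1) (5,-1)
{d/In/Hi/C, d/In/Hi/M} → row (4,-2) (4,-2) (4,-2) (-3,-3) (-3,-3) (-3,-3)
{d/In/Mid/C, d/In/Mid/M} → row (4,-2) (4,-2) (4,-2) (0,6) (0,6) (0,6)
{d/Stay/Lo/C, d/Stay/Lo/M} → row (0,6) (0,6) (0,6) (5,-1) (5,-1) (5,-1)
{d/Stay/Hi/C, d/Stay/Hi/M} → row (0,6) (0,6) (0,6) (-3,-3) (-3,-3) (-3,-3)
{d/Stay/Mid/C, d/Stay/Mid/M} → row (0,6) (0,6) (0,6) (0,6) (0,6) (0,6)
{a/In/Lo/C, a/In/Hi/C, a/In/Mid/C, a/Stay/Lo/C, a/Stay/Hi/C, a/Stay/Mid/C} → row (1,2) (0,6) (3,6) (1,2) (0,6) (3,6)
{a/In/Lo/M, a/In/Hi/M, a/In/Mid/M, a/Stay/Lo/M, a/Stay/Hi/M, a/Stay/Mid/M} → row (1,2) (1,2) (0,-3) (1,2) (1,2) (0,-3)
That's 8 distinct rows out of 24 strategies.

8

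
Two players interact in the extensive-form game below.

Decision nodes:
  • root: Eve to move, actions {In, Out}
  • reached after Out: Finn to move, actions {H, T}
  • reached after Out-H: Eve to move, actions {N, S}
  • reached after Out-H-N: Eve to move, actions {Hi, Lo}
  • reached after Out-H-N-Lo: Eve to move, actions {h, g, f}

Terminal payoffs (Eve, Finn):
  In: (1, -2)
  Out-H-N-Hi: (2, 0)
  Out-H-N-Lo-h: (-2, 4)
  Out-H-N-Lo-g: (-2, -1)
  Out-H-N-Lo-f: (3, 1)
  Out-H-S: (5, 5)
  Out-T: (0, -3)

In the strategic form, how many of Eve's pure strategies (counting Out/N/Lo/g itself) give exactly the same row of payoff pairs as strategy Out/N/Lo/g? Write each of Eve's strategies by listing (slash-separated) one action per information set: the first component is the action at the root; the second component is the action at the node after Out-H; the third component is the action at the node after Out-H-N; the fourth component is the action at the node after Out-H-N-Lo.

Row for Out/N/Lo/g (columns H, T): (-2,-1) (0,-3).
Every one of Eve's information sets is on the play path for some reply by Finn when Eve follows Out/N/Lo/g.
Changing the action at any of them therefore changes at least one column, so only Out/N/Lo/g itself gives this row.

1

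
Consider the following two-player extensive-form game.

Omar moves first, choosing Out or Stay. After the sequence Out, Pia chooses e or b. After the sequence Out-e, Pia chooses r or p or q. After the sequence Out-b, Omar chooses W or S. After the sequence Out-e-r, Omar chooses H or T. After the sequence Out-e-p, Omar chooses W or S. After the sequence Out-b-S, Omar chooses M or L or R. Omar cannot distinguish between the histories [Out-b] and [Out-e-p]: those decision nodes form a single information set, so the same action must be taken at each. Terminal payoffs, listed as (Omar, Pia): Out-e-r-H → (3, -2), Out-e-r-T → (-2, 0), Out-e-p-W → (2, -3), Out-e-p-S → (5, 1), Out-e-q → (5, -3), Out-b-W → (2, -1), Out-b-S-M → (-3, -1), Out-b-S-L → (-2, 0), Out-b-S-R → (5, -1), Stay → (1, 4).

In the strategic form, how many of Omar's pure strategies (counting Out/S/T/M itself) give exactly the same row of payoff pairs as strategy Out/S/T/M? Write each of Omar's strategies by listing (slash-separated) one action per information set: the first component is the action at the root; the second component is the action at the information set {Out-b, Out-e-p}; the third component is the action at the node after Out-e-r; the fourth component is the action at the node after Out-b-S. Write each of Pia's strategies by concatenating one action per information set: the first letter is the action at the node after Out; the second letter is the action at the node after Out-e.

1

Row for Out/S/T/M (columns er, ep, eq, br, bp, bq): (-2,0) (5,1) (5,-3) (-3,-1) (-3,-1) (-3,-1).
Every one of Omar's information sets is on the play path for some reply by Pia when Omar follows Out/S/T/M.
Changing the action at any of them therefore changes at least one column, so only Out/S/T/M itself gives this row.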